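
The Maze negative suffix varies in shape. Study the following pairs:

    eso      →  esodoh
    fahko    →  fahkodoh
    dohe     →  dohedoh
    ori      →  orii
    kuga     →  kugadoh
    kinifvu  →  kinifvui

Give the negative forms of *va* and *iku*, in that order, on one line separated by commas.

vadoh, ikui

The alternation tracks the last vowel of the stem — -i when the last vowel of the stem is a high vowel (*ori*, *kinifvu*); -doh when the last vowel of the stem is a non-high vowel (*eso*, *fahko*, *dohe*, *kuga*).
Since the last vowel of *va* is /a/ (a non-high vowel), it takes -doh, giving *vadoh*.
The last vowel of *iku* is /u/, which is a high vowel, so the suffix is -i, giving *ikui*.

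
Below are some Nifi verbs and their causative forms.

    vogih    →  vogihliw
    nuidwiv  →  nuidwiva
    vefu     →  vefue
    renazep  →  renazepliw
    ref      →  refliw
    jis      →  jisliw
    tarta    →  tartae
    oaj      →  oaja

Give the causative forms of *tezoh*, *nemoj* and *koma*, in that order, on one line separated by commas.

tezohliw, nemoja, komae

The pattern is voicing of the final sound: -liw when the stem ends in a voiceless consonant (*vogih*, *renazep*, *ref*, *jis*); -a when the stem ends in a voiced consonant (*nuidwiv*, *oaj*); -e when the stem ends in a vowel (*vefu*, *tarta*).
The final sound of *tezoh* is /h/, which is a voiceless consonant, so the suffix is -liw, giving *tezohliw*.
Since the final sound of *nemoj* is /j/ (a voiced consonant), it takes -a, giving *nemoja*.
*koma* — final sound /a/ (a vowel) → -e → *komae*.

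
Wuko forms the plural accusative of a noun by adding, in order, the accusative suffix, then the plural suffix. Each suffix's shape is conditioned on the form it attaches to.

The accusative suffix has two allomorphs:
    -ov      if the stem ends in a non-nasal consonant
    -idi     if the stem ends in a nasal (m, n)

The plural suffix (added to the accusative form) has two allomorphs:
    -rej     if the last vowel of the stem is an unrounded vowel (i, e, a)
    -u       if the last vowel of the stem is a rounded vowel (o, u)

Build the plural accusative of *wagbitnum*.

*wagbitnum*: final consonant = /m/, a nasal → -idi → *wagbitnumidi*.
The accusative form *wagbitnumidi*: last vowel = /i/, an unrounded vowel → -rej → *wagbitnumidirej*.

wagbitnumidirej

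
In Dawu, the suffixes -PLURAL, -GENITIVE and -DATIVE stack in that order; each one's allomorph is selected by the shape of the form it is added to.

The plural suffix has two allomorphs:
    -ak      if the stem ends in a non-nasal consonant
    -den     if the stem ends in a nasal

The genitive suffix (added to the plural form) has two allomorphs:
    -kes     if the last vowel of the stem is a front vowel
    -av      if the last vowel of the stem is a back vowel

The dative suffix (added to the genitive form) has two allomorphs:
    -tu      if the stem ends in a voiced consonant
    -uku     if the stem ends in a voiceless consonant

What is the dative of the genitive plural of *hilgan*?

hilgandenkesuku

The final consonant of *hilgan* is /n/, which is a nasal, so the plural suffix is -den, giving *hilganden*.
The plural form *hilganden*: last vowel = /e/, a front vowel → -kes → *hilgandenkes*.
The genitive form *hilgandenkes*: final consonant = /s/, voiceless → -uku → *hilgandenkesuku*.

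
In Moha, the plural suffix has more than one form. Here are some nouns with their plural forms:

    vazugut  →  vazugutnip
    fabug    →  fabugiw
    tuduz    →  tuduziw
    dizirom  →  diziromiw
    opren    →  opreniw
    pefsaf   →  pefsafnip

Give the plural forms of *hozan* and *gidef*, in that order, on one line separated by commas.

The suffix is conditioned by the final consonant: -nip when the stem ends in a voiceless consonant (*vazugut*, *pefsaf*); -iw when the stem ends in a voiced consonant (*fabug*, *tuduz*, *dizirom*, *opren*).
Since the final consonant of *hozan* is /n/ (voiced), it takes -iw, giving *hozaniw*.
Since the final consonant of *gidef* is /f/ (voiceless), it takes -nip, giving *gidefnip*.

hozaniw, gidefnip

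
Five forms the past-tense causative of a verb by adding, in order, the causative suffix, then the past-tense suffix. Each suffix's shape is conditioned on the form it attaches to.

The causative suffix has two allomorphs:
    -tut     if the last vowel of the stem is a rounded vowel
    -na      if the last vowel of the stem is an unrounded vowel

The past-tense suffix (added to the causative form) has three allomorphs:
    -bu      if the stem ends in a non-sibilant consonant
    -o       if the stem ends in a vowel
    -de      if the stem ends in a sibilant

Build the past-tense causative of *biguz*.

biguztutbu

The last vowel of *biguz* is /u/, which is a rounded vowel, so the causative suffix is -tut, giving *biguztut*.
The causative form *biguztut*: final sound = /t/, a non-sibilant consonant → -bu → *biguztutbu*.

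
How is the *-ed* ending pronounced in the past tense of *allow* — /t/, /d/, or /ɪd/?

The stem *allow* ends in a voiced sound other than /d/.
The -ed suffix is realized as /ɪd/ after /t, d/; as /t/ after other voiceless consonants; and as /d/ after other voiced sounds.
So -ed on *allow* is pronounced /d/.

/d/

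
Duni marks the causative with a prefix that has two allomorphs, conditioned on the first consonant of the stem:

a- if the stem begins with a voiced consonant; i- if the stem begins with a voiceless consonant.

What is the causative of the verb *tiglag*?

itiglag

Since the first consonant of *tiglag* is /t/ (voiceless), it takes i-, giving *itiglag*.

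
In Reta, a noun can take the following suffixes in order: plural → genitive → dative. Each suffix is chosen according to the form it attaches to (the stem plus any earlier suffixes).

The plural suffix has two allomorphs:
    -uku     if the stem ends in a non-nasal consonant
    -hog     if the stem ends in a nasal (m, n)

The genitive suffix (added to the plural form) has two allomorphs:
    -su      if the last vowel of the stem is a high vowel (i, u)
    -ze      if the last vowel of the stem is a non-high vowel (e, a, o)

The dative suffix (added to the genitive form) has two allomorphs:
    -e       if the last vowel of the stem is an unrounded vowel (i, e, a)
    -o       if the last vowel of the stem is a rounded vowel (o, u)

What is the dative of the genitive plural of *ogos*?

ogosukusuo

*ogos* — final consonant /s/ (non-nasal) → -uku → *ogosuku*.
The plural form *ogosuku* — last vowel /u/ (a high vowel) → -su → *ogosukusu*.
Since the last vowel of the genitive form *ogosukusu* is /u/ (a rounded vowel), it takes -o, giving *ogosukusuo*.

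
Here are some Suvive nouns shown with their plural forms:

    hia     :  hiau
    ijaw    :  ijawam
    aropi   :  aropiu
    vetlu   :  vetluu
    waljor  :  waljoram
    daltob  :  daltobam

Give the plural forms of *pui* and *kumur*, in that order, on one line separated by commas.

puiu, kumuram

The alternation tracks the final sound of the stem — -am when the stem ends in a consonant (*ijaw*, *waljor*, *daltob*); -u when the stem ends in a vowel (*hia*, *aropi*, *vetlu*).
*pui* — final sound /i/ (a vowel) → -u → *puiu*.
*kumur* — final sound /r/ (a consonant) → -am → *kumuram*.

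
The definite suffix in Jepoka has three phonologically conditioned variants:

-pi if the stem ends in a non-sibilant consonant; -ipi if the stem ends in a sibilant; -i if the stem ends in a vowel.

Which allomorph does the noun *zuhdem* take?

*zuhdem* — final sound /m/ (a non-sibilant consonant) → -pi.

-pi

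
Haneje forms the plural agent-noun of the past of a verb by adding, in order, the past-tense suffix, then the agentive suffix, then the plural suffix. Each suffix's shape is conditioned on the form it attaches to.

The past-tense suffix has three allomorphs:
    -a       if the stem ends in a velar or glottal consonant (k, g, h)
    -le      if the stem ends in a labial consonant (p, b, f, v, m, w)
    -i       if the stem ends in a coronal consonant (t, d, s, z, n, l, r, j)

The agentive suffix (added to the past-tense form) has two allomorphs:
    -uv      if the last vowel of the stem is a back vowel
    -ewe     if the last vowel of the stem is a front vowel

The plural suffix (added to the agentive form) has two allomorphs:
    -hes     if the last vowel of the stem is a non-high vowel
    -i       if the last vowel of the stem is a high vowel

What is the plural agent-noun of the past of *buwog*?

The final consonant of *buwog* is /g/, which is velar/glottal, so the past-tense suffix is -a, giving *buwoga*.
The past-tense form *buwoga*: last vowel = /a/, a back vowel → -uv → *buwogauv*.
The agentive form *buwogauv* — last vowel /u/ (a high vowel) → -i → *buwogauvi*.

buwogauvi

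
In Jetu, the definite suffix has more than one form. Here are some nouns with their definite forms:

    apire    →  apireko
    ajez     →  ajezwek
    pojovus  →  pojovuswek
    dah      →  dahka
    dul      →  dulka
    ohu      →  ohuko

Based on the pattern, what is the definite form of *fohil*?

Looking at the final sound of each stem: -wek when the stem ends in a sibilant (*ajez*, *pojovus*); -ka when the stem ends in a non-sibilant consonant (*dah*, *dul*); -ko when the stem ends in a vowel (*apire*, *ohu*).
Since the final sound of *fohil* is /l/ (a non-sibilant consonant), it takes -ka, giving *fohilka*.

fohilka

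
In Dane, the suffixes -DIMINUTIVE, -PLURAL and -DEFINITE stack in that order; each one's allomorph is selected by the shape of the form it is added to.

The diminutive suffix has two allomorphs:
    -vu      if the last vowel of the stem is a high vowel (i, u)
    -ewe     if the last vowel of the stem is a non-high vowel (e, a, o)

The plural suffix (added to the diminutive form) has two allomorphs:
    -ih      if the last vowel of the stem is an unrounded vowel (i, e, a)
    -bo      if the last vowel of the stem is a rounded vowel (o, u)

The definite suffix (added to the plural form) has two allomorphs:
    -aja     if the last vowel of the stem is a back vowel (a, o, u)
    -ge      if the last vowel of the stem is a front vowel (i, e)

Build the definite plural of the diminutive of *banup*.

banupvuboaja

Since the last vowel of *banup* is /u/ (a high vowel), it takes -vu, giving *banupvu*.
Since the last vowel of the diminutive form *banupvu* is /u/ (a rounded vowel), it takes -bo, giving *banupvubo*.
The plural form *banupvubo*: last vowel = /o/, a back vowel → -aja → *banupvuboaja*.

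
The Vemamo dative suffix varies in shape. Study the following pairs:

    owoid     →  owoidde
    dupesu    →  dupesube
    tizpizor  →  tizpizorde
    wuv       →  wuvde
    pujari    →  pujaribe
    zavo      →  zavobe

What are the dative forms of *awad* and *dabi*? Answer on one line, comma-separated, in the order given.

Looking at the final sound of each stem: -de when the stem ends in a consonant (*owoid*, *tizpizor*, *wuv*); -be when the stem ends in a vowel (*dupesu*, *pujari*, *zavo*).
The final sound of *awad* is /d/, which is a consonant, so the suffix is -de, giving *awadde*.
Since the final sound of *dabi* is /i/ (a vowel), it takes -be, giving *dabibe*.

awadde, dabibe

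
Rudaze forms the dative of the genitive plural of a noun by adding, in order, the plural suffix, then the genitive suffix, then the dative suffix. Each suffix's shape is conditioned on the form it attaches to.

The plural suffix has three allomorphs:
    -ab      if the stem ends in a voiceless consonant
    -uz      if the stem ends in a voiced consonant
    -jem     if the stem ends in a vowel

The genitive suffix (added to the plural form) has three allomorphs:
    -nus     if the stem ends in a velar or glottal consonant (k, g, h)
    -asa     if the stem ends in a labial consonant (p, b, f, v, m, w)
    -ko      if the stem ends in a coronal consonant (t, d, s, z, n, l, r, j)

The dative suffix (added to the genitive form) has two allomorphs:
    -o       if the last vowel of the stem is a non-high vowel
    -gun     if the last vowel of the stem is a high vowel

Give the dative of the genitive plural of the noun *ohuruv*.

Since the final sound of *ohuruv* is /v/ (a voiced consonant), it takes -uz, giving *ohuruvuz*.
The plural form *ohuruvuz* — final consonant /z/ (coronal) → -ko → *ohuruvuzko*.
The last vowel of the genitive form *ohuruvuzko* is /o/, which is a non-high vowel, so the dative suffix is -o, giving *ohuruvuzkoo*.

ohuruvuzkoo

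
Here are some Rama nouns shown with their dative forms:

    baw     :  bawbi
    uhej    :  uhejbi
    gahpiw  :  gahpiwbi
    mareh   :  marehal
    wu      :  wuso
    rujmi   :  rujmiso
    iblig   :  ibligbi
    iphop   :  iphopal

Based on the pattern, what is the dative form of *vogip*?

The pattern is voicing of the final sound: -al when the stem ends in a voiceless consonant (*mareh*, *iphop*); -bi when the stem ends in a voiced consonant (*baw*, *uhej*, *gahpiw*, *iblig*); -so when the stem ends in a vowel (*wu*, *rujmi*).
The final sound of *vogip* is /p/, which is a voiceless consonant, so the suffix is -al, giving *vogipal*.

vogipal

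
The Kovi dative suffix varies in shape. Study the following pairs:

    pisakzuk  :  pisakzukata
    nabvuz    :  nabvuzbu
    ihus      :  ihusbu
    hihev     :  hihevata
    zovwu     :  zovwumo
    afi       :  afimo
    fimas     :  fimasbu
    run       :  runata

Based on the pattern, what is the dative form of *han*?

hanata

The suffix is conditioned by the final sound: -bu when the stem ends in a sibilant (*nabvuz*, *ihus*, *fimas*); -ata when the stem ends in a non-sibilant consonant (*pisakzuk*, *hihev*, *run*); -mo when the stem ends in a vowel (*zovwu*, *afi*).
*han* — final sound /n/ (a non-sibilant consonant) → -ata → *hanata*.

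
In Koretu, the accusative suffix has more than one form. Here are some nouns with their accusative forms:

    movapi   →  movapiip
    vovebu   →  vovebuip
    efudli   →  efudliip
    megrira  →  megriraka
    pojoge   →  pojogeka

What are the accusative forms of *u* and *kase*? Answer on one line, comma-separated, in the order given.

The alternation tracks the last vowel of the stem — -ip when the last vowel of the stem is a high vowel (*movapi*, *vovebu*, *efudli*); -ka when the last vowel of the stem is a non-high vowel (*megrira*, *pojoge*).
*u*: last vowel = /u/, a high vowel → -ip → *uip*.
*kase* — last vowel /e/ (a non-high vowel) → -ka → *kaseka*.

uip, kaseka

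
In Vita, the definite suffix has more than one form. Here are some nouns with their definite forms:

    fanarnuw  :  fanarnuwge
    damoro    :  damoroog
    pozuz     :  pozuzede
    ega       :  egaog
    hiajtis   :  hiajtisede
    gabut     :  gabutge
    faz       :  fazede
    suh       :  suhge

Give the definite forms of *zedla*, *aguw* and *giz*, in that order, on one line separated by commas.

zedlaog, aguwge, gizede

The alternation tracks the final sound of the stem — -ede when the stem ends in a sibilant (*pozuz*, *hiajtis*, *faz*); -ge when the stem ends in a non-sibilant consonant (*fanarnuw*, *gabut*, *suh*); -og when the stem ends in a vowel (*damoro*, *ega*).
*zedla*: final sound = /a/, a vowel → -og → *zedlaog*.
Since the final sound of *aguw* is /w/ (a non-sibilant consonant), it takes -ge, giving *aguwge*.
*giz*: final sound = /z/, a sibilant → -ede → *gizede*.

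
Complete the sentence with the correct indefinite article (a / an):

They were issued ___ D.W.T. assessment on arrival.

The indefinite article is chosen by the initial *sound* of the following word, not its spelling.
The initialism *D.W.T.* is read letter by letter; the first letter, D, is pronounced /diː/, which begins with a consonant sound.
So the article is *a*: They were issued a D.W.T. assessment on arrival.

a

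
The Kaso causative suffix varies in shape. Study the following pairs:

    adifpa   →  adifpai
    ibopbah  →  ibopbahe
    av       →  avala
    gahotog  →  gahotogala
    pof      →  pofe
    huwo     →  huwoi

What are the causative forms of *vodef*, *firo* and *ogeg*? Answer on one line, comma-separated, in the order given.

The pattern is voicing of the final sound: -e when the stem ends in a voiceless consonant (*ibopbah*, *pof*); -ala when the stem ends in a voiced consonant (*av*, *gahotog*); -i when the stem ends in a vowel (*adifpa*, *huwo*).
*vodef* — final sound /f/ (a voiceless consonant) → -e → *vodefe*.
Since the final sound of *firo* is /o/ (a vowel), it takes -i, giving *firoi*.
*ogeg* — final sound /g/ (a voiced consonant) → -ala → *ogegala*.

vodefe, firoi, ogegala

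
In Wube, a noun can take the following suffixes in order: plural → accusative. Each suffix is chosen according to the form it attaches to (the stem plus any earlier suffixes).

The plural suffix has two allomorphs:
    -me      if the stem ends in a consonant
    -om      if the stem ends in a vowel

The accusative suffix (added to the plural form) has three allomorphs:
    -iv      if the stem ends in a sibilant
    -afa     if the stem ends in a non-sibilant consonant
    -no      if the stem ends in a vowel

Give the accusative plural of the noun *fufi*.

Since the final sound of *fufi* is /i/ (a vowel), it takes -om, giving *fufiom*.
The plural form *fufiom* — final sound /m/ (a non-sibilant consonant) → -afa → *fufiomafa*.

fufiomafa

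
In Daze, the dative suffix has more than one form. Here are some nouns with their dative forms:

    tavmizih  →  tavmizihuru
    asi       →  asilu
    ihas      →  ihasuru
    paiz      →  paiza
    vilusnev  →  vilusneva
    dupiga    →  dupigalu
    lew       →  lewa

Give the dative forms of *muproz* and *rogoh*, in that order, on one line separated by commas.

Looking at the final sound of each stem: -uru when the stem ends in a voiceless consonant (*tavmizih*, *ihas*); -a when the stem ends in a voiced consonant (*paiz*, *vilusnev*, *lew*); -lu when the stem ends in a vowel (*asi*, *dupiga*).
*muproz*: final sound = /z/, a voiced consonant → -a → *muproza*.
*rogoh* — final sound /h/ (a voiceless consonant) → -uru → *rogohuru*.

muproza, rogohuru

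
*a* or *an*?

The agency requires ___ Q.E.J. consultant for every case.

a

The indefinite article is chosen by the initial *sound* of the following word, not its spelling.
The initialism *Q.E.J.* is read letter by letter; the first letter, Q, is pronounced /kjuː/, which begins with a consonant sound.
So the article is *a*: The agency requires a Q.E.J. consultant for every case.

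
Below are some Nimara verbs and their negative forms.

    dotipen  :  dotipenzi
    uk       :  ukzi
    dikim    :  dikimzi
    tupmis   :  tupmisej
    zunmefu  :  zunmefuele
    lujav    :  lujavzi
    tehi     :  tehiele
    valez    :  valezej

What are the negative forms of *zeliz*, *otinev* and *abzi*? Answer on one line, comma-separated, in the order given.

The suffix is conditioned by the final sound: -ej when the stem ends in a sibilant (*tupmis*, *valez*); -zi when the stem ends in a non-sibilant consonant (*dotipen*, *uk*, *dikim*, *lujav*); -ele when the stem ends in a vowel (*zunmefu*, *tehi*).
Since the final sound of *zeliz* is /z/ (a sibilant), it takes -ej, giving *zelizej*.
*otinev*: final sound = /v/, a non-sibilant consonant → -zi → *otinevzi*.
Since the final sound of *abzi* is /i/ (a vowel), it takes -ele, giving *abziele*.

zelizej, otinevzi, abziele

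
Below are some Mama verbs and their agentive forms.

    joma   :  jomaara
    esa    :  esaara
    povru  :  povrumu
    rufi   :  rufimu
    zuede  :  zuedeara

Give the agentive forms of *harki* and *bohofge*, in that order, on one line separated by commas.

Looking at the last vowel of each stem: -mu when the last vowel of the stem is a high vowel (*povru*, *rufi*); -ara when the last vowel of the stem is a non-high vowel (*joma*, *esa*, *zuede*).
The last vowel of *harki* is /i/, which is a high vowel, so the suffix is -mu, giving *harkimu*.
Since the last vowel of *bohofge* is /e/ (a non-high vowel), it takes -ara, giving *bohofgeara*.

harkimu, bohofgeara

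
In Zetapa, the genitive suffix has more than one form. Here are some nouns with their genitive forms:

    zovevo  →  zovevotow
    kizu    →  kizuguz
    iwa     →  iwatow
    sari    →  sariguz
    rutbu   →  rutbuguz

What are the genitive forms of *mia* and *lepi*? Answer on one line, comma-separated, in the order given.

miatow, lepiguz

Looking at the last vowel of each stem: -guz when the last vowel of the stem is a high vowel (*kizu*, *sari*, *rutbu*); -tow when the last vowel of the stem is a non-high vowel (*zovevo*, *iwa*).
The last vowel of *mia* is /a/, which is a non-high vowel, so the suffix is -tow, giving *miatow*.
The last vowel of *lepi* is /i/, which is a high vowel, so the suffix is -guz, giving *lepiguz*.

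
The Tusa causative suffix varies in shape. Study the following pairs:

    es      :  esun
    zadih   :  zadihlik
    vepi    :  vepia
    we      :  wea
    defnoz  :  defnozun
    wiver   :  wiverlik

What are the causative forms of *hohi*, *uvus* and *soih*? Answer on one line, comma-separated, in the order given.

hohia, uvusun, soihlik

The suffix is conditioned by the final sound: -un when the stem ends in a sibilant (*es*, *defnoz*); -lik when the stem ends in a non-sibilant consonant (*zadih*, *wiver*); -a when the stem ends in a vowel (*vepi*, *we*).
*hohi* — final sound /i/ (a vowel) → -a → *hohia*.
The final sound of *uvus* is /s/, which is a sibilant, so the suffix is -un, giving *uvusun*.
Since the final sound of *soih* is /h/ (a non-sibilant consonant), it takes -lik, giving *soihlik*.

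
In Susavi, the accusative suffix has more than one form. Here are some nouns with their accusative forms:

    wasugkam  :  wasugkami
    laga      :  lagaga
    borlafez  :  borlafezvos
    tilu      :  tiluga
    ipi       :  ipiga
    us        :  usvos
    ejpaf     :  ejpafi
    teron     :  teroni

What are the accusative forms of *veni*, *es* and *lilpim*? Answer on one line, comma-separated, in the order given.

Looking at the final sound of each stem: -vos when the stem ends in a sibilant (*borlafez*, *us*); -i when the stem ends in a non-sibilant consonant (*wasugkam*, *ejpaf*, *teron*); -ga when the stem ends in a vowel (*laga*, *tilu*, *ipi*).
*veni* — final sound /i/ (a vowel) → -ga → *veniga*.
The final sound of *es* is /s/, which is a sibilant, so the suffix is -vos, giving *esvos*.
*lilpim* — final sound /m/ (a non-sibilant consonant) → -i → *lilpimi*.

veniga, esvos, lilpimi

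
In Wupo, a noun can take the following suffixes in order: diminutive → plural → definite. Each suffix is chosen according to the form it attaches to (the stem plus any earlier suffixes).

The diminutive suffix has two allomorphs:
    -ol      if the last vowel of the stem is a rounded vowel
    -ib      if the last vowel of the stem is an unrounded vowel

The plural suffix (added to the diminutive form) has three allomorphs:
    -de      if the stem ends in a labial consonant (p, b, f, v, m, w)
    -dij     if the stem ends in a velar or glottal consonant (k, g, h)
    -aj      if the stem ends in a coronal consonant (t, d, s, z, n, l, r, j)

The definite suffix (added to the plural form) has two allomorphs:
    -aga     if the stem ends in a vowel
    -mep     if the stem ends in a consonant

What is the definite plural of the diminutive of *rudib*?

rudibibdeaga

The last vowel of *rudib* is /i/, which is an unrounded vowel, so the diminutive suffix is -ib, giving *rudibib*.
The diminutive form *rudibib* — final consonant /b/ (labial) → -de → *rudibibde*.
Since the final sound of the plural form *rudibibde* is /e/ (a vowel), it takes -aga, giving *rudibibdeaga*.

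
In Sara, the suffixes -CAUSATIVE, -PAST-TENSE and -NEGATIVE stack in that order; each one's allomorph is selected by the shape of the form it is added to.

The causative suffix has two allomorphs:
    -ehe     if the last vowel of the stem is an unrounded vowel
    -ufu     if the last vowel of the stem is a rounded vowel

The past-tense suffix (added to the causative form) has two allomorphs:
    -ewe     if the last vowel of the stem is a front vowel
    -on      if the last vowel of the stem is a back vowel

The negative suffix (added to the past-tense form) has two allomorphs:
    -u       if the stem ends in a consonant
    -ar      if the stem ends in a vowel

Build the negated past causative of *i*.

ieheewear

The last vowel of *i* is /i/, which is an unrounded vowel, so the causative suffix is -ehe, giving *iehe*.
The last vowel of the causative form *iehe* is /e/, which is a front vowel, so the past-tense suffix is -ewe, giving *ieheewe*.
The past-tense form *ieheewe*: final sound = /e/, a vowel → -ar → *ieheewear*.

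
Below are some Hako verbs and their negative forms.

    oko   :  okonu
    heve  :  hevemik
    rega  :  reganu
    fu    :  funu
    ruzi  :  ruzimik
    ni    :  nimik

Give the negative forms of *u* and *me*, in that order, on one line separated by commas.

unu, memik

The suffix is conditioned by the last vowel: -mik when the last vowel of the stem is a front vowel (*heve*, *ruzi*, *ni*); -nu when the last vowel of the stem is a back vowel (*oko*, *rega*, *fu*).
The last vowel of *u* is /u/, which is a back vowel, so the suffix is -nu, giving *unu*.
*me* — last vowel /e/ (a front vowel) → -mik → *memik*.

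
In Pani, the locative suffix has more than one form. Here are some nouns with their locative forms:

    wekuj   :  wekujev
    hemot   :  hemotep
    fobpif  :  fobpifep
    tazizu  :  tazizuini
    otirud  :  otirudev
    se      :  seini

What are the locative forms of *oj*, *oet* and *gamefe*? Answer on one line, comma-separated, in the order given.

ojev, oetep, gamefeini

Looking at the final sound of each stem: -ep when the stem ends in a voiceless consonant (*hemot*, *fobpif*); -ev when the stem ends in a voiced consonant (*wekuj*, *otirud*); -ini when the stem ends in a vowel (*tazizu*, *se*).
*oj* — final sound /j/ (a voiced consonant) → -ev → *ojev*.
Since the final sound of *oet* is /t/ (a voiceless consonant), it takes -ep, giving *oetep*.
Since the final sound of *gamefe* is /e/ (a vowel), it takes -ini, giving *gamefeini*.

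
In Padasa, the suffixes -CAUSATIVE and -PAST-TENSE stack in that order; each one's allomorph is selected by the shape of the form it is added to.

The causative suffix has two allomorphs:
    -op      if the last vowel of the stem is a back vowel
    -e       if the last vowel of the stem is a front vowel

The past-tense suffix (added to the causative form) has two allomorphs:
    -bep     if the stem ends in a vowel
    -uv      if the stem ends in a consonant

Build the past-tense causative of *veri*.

veriebep

Since the last vowel of *veri* is /i/ (a front vowel), it takes -e, giving *verie*.
The final sound of the causative form *verie* is /e/, which is a vowel, so the past-tense suffix is -bep, giving *veriebep*.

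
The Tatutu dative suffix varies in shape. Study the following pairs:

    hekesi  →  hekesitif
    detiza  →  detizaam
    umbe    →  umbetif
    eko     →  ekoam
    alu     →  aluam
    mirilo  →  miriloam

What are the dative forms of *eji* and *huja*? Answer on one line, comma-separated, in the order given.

The alternation tracks the last vowel of the stem — -tif when the last vowel of the stem is a front vowel (*hekesi*, *umbe*); -am when the last vowel of the stem is a back vowel (*detiza*, *eko*, *alu*, *mirilo*).
*eji* — last vowel /i/ (a front vowel) → -tif → *ejitif*.
Since the last vowel of *huja* is /a/ (a back vowel), it takes -am, giving *hujaam*.

ejitif, hujaam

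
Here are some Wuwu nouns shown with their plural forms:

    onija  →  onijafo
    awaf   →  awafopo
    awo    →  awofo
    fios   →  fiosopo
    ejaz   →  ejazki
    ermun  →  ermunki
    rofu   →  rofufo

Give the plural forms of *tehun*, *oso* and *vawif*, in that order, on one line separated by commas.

tehunki, osofo, vawifopo

The alternation tracks the final sound of the stem — -opo when the stem ends in a voiceless consonant (*awaf*, *fios*); -ki when the stem ends in a voiced consonant (*ejaz*, *ermun*); -fo when the stem ends in a vowel (*onija*, *awo*, *rofu*).
*tehun*: final sound = /n/, a voiced consonant → -ki → *tehunki*.
*oso* — final sound /o/ (a vowel) → -fo → *osofo*.
*vawif* — final sound /f/ (a voiceless consonant) → -opo → *vawifopo*.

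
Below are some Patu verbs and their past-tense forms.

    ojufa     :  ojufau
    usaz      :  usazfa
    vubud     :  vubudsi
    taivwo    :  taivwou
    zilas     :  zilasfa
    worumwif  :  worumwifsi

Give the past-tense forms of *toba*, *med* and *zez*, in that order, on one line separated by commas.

tobau, medsi, zezfa

The alternation tracks the final sound of the stem — -fa when the stem ends in a sibilant (*usaz*, *zilas*); -si when the stem ends in a non-sibilant consonant (*vubud*, *worumwif*); -u when the stem ends in a vowel (*ojufa*, *taivwo*).
*toba* — final sound /a/ (a vowel) → -u → *tobau*.
Since the final sound of *med* is /d/ (a non-sibilant consonant), it takes -si, giving *medsi*.
*zez*: final sound = /z/, a sibilant → -fa → *zezfa*.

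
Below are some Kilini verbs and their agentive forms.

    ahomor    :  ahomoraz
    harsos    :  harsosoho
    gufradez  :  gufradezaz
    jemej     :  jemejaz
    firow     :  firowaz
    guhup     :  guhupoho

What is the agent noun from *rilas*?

The suffix is conditioned by the final consonant: -oho when the stem ends in a voiceless consonant (*harsos*, *guhup*); -az when the stem ends in a voiced consonant (*ahomor*, *gufradez*, *jemej*, *firow*).
*rilas* — final consonant /s/ (voiceless) → -oho → *rilasoho*.

rilasoho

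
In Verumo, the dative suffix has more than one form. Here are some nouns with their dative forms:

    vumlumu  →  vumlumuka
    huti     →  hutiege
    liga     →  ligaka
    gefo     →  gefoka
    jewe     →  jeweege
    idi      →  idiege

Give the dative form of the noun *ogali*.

The alternation tracks the last vowel of the stem — -ege when the last vowel of the stem is a front vowel (*huti*, *jewe*, *idi*); -ka when the last vowel of the stem is a back vowel (*vumlumu*, *liga*, *gefo*).
*ogali*: last vowel = /i/, a front vowel → -ege → *ogaliege*.

ogaliege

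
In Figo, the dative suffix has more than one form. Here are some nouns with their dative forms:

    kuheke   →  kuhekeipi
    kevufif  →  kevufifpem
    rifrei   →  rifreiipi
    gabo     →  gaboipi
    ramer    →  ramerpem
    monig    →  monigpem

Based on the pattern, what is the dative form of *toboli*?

toboliipi

The suffix is conditioned by the final sound: -pem when the stem ends in a consonant (*kevufif*, *ramer*, *monig*); -ipi when the stem ends in a vowel (*kuheke*, *rifrei*, *gabo*).
*toboli*: final sound = /i/, a vowel → -ipi → *toboliipi*.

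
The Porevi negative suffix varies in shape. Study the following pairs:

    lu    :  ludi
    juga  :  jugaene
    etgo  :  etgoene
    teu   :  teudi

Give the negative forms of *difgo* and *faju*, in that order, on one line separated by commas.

difgoene, fajudi

The alternation tracks the last vowel of the stem — -di when the last vowel of the stem is a high vowel (*lu*, *teu*); -ene when the last vowel of the stem is a non-high vowel (*juga*, *etgo*).
Since the last vowel of *difgo* is /o/ (a non-high vowel), it takes -ene, giving *difgoene*.
*faju* — last vowel /u/ (a high vowel) → -di → *fajudi*.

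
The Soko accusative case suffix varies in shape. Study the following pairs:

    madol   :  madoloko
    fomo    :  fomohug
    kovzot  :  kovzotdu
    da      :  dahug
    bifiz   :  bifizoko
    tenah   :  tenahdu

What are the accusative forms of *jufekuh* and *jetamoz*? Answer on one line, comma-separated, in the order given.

jufekuhdu, jetamozoko

The alternation tracks the final sound of the stem — -du when the stem ends in a voiceless consonant (*kovzot*, *tenah*); -oko when the stem ends in a voiced consonant (*madol*, *bifiz*); -hug when the stem ends in a vowel (*fomo*, *da*).
*jufekuh*: final sound = /h/, a voiceless consonant → -du → *jufekuhdu*.
*jetamoz*: final sound = /z/, a voiced consonant → -oko → *jetamozoko*.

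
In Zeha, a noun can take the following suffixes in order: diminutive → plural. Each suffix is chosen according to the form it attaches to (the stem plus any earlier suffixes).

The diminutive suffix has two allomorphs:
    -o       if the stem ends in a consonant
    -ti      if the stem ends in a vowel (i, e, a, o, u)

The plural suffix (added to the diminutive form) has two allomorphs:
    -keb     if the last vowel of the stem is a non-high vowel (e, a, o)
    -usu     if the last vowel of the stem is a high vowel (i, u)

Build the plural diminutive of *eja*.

*eja*: final sound = /a/, a vowel → -ti → *ejati*.
The last vowel of the diminutive form *ejati* is /i/, which is a high vowel, so the plural suffix is -usu, giving *ejatiusu*.

ejatiusu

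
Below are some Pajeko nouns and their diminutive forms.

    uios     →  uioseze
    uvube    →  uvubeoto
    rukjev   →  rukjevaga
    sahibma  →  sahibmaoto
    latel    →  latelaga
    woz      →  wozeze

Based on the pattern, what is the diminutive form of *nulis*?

The pattern is sibilance of the final sound: -eze when the stem ends in a sibilant (*uios*, *woz*); -aga when the stem ends in a non-sibilant consonant (*rukjev*, *latel*); -oto when the stem ends in a vowel (*uvube*, *sahibma*).
*nulis*: final sound = /s/, a sibilant → -eze → *nuliseze*.

nuliseze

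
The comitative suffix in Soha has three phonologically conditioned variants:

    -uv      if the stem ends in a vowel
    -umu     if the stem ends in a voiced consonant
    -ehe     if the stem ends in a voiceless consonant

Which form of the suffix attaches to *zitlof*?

Since the final sound of *zitlof* is /f/ (a voiceless consonant), it takes -ehe.

-ehe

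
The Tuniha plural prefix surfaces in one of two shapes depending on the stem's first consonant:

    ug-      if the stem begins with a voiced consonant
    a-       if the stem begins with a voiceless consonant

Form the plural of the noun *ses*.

ases

*ses*: first consonant = /s/, voiceless → a- → *ases*.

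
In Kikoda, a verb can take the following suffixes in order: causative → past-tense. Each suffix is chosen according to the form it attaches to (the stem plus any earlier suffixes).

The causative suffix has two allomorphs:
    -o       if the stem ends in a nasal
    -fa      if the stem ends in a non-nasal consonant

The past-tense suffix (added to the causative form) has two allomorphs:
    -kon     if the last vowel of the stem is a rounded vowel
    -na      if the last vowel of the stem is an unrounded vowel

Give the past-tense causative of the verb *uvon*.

Since the final consonant of *uvon* is /n/ (a nasal), it takes -o, giving *uvono*.
The causative form *uvono*: last vowel = /o/, a rounded vowel → -kon → *uvonokon*.

uvonokon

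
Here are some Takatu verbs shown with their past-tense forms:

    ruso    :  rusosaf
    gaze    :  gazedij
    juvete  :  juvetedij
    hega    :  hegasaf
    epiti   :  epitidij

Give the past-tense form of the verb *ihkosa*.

Looking at the last vowel of each stem: -dij when the last vowel of the stem is a front vowel (*gaze*, *juvete*, *epiti*); -saf when the last vowel of the stem is a back vowel (*ruso*, *hega*).
*ihkosa* — last vowel /a/ (a back vowel) → -saf → *ihkosasaf*.

ihkosasaf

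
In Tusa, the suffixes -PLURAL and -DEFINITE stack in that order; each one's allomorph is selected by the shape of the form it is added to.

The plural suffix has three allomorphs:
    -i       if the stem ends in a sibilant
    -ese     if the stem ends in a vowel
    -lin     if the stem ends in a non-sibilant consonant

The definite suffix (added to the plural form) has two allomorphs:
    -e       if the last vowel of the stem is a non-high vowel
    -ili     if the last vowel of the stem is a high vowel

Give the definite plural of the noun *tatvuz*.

*tatvuz*: final sound = /z/, a sibilant → -i → *tatvuzi*.
The last vowel of the plural form *tatvuzi* is /i/, which is a high vowel, so the definite suffix is -ili, giving *tatvuziili*.

tatvuziili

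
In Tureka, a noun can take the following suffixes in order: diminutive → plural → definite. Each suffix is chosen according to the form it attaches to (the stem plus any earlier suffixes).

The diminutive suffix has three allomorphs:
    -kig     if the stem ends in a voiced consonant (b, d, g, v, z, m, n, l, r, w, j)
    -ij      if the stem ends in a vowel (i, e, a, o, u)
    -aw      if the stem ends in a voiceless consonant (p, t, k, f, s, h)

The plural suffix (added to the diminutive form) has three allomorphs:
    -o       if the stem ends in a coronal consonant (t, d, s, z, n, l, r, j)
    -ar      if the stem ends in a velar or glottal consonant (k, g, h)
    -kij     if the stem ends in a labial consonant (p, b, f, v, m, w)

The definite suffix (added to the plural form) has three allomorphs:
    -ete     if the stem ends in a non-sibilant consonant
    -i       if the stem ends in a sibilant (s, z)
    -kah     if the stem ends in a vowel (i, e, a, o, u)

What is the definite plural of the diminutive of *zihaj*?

*zihaj* — final sound /j/ (a voiced consonant) → -kig → *zihajkig*.
The final consonant of the diminutive form *zihajkig* is /g/, which is velar/glottal, so the plural suffix is -ar, giving *zihajkigar*.
Since the final sound of the plural form *zihajkigar* is /r/ (a non-sibilant consonant), it takes -ete, giving *zihajkigarete*.

zihajkigarete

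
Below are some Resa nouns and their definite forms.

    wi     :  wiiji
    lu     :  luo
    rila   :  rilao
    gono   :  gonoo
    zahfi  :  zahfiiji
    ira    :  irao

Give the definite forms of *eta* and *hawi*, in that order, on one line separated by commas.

etao, hawiiji

The alternation tracks the last vowel of the stem — -iji when the last vowel of the stem is a front vowel (*wi*, *zahfi*); -o when the last vowel of the stem is a back vowel (*lu*, *rila*, *gono*, *ira*).
*eta* — last vowel /a/ (a back vowel) → -o → *etao*.
Since the last vowel of *hawi* is /i/ (a front vowel), it takes -iji, giving *hawiiji*.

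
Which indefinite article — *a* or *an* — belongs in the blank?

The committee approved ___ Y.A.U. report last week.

a

The indefinite article is chosen by the initial *sound* of the following word, not its spelling.
The initialism *Y.A.U.* is read letter by letter; the first letter, Y, is pronounced /waɪ/, which begins with a consonant sound.
So the article is *a*: The committee approved a Y.A.U. report last week.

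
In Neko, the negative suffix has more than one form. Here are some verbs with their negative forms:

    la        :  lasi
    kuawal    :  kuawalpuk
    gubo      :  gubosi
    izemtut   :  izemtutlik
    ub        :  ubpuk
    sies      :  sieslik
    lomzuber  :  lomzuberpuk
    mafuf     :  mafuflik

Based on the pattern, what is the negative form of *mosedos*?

The suffix is conditioned by the final sound: -lik when the stem ends in a voiceless consonant (*izemtut*, *sies*, *mafuf*); -puk when the stem ends in a voiced consonant (*kuawal*, *ub*, *lomzuber*); -si when the stem ends in a vowel (*la*, *gubo*).
*mosedos*: final sound = /s/, a voiceless consonant → -lik → *mosedoslik*.

mosedoslik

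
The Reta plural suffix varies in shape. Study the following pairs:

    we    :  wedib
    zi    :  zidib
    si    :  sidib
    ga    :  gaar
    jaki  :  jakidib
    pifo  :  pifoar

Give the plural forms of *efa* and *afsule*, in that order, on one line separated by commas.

The alternation tracks the last vowel of the stem — -dib when the last vowel of the stem is a front vowel (*we*, *zi*, *si*, *jaki*); -ar when the last vowel of the stem is a back vowel (*ga*, *pifo*).
*efa*: last vowel = /a/, a back vowel → -ar → *efaar*.
*afsule* — last vowel /e/ (a front vowel) → -dib → *afsuledib*.

efaar, afsuledib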